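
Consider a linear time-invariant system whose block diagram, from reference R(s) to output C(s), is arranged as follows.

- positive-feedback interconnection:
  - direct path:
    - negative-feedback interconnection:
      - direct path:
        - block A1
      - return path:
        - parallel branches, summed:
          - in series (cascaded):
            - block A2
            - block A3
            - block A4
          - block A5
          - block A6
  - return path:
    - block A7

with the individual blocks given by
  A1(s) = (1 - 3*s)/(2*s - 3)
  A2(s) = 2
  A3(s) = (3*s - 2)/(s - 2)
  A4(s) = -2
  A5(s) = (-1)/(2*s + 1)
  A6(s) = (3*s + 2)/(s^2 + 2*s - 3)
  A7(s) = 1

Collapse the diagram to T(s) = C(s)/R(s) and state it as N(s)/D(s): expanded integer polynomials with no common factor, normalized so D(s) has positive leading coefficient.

Step 1: multiply A2, A3, A4 (series) = (8 - 12*s)/(s - 2)
Step 2: parallel reduction of (A2*A3*A4), A5, A6 = (-24*s^4 - 39*s^3 + 83*s^2 - s - 34)/(2*s^4 + s^3 - 14*s^2 + 5*s + 6)
Step 3: apply the feedback formula to A1, ((A2*A3*A4)+A5+A6) = (-6*s^5 - s^4 + 43*s^3 - 29*s^2 - 13*s + 6)/(76*s^5 + 89*s^4 - 319*s^3 + 138*s^2 + 98*s - 52)
Step 4: close the feedback loop around [A1/(1+A1*((A2*A3*A4)+A5+A6))], A7: this yields T(s), and no further normalization is needed

Final answer: (-6*s^5 - s^4 + 43*s^3 - 29*s^2 - 13*s + 6)/(82*s^5 + 90*s^4 - 362*s^3 + 167*s^2 + 111*s - 58)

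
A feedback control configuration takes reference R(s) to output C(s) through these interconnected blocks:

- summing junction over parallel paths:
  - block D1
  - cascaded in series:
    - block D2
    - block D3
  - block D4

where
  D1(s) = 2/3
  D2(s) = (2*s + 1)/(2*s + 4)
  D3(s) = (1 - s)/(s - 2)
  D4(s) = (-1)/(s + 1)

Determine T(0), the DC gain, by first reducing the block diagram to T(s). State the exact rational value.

First reduce the diagram to T(s).

Step 1 - series reduction of D2, D3, giving (-2*s^2 + s + 1)/(2*s^2 - 8)
Step 2 - add D1, (D2*D3), D4 (parallel), giving (-2*s^3 - 5*s^2 - 10*s + 11)/(6*s^3 + 6*s^2 - 24*s - 24)
Step 2 gives the overall T(s). Then T(0) = 11/(-24) = -11/24.

Answer: -11/24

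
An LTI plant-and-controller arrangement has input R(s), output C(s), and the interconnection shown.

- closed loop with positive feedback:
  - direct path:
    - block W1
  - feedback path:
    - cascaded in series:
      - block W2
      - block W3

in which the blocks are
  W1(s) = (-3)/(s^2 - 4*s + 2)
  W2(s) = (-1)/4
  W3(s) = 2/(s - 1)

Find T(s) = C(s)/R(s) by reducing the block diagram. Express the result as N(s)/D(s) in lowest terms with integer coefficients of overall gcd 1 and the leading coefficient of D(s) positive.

Reducing step by step:

[1] reduce the series chain W2, W3; result (-1)/(2*s - 2)
[2] apply the feedback formula to W1, (W2*W3): this yields T(s), and no further normalization is needed

Answer: (6 - 6*s)/(2*s^3 - 10*s^2 + 12*s - 7)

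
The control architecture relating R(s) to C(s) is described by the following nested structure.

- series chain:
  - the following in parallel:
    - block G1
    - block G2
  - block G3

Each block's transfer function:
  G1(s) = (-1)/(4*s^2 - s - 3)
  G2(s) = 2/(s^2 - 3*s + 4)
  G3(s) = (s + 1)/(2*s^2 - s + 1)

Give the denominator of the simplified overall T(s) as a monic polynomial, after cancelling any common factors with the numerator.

First reduce the diagram to T(s).

Step 1. combine G1, G2 in parallel; result (7*s^2 + s - 10)/(4*s^4 - 13*s^3 + 16*s^2 + 5*s - 12)
Step 2. combine (G1+G2), G3 in series; result (7*s^3 + 8*s^2 - 9*s - 10)/(8*s^6 - 30*s^5 + 49*s^4 - 19*s^3 - 13*s^2 + 17*s - 12)
T(s) is the step-2 result (common factors already cancelled). Leading coefficient of the denominator: 8. Divide through by 8 for the monic polynomial.

Answer: s^6 - 15*s^5/4 + 49*s^4/8 - 19*s^3/8 - 13*s^2/8 + 17*s/8 - 3/2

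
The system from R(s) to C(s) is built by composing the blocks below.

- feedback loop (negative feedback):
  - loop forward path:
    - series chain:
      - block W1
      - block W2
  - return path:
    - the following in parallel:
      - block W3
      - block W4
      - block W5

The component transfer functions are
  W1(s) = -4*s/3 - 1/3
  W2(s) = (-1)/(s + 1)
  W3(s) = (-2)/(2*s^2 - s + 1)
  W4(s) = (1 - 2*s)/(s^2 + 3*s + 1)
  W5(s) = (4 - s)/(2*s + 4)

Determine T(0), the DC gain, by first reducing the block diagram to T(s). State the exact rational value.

The answer is 1/3.

Reasoning:
1. cascade W1, W2: (4*s + 1)/(3*s + 3)
2. parallel reduction of W3, W4, W5: (-2*s^5 - 5*s^4 + 8*s^3 - 12*s^2 - 31*s)/(4*s^5 + 18*s^4 + 20*s^3 + 4*s^2 + 10*s + 4)
3. feedback reduction of (W1*W2), (W3+W4+W5): (16*s^6 + 76*s^5 + 98*s^4 + 36*s^3 + 44*s^2 + 26*s + 4)/(4*s^6 + 44*s^5 + 141*s^4 + 32*s^3 - 94*s^2 + 11*s + 12)
That last expression is T(s); at s = 0 only the constant terms survive, so T(0) = 4/12 = 1/3.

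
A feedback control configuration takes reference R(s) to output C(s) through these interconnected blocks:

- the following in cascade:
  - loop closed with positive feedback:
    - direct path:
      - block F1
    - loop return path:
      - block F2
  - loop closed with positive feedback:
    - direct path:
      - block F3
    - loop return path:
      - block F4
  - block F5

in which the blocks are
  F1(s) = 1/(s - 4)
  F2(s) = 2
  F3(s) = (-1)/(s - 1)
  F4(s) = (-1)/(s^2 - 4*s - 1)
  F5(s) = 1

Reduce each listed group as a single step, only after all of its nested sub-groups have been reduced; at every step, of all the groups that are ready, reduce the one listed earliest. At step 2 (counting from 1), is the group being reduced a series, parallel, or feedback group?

Answer: feedback

Working:
(1) reduce the feedback loop with forward F1 and return F2
(2) reduce the feedback loop with forward F3 and return F4
(3) multiply [F1/(1-F1*F2)], [F3/(1-F3*F4)], F5 (series)
The group at step 2 is a feedback group.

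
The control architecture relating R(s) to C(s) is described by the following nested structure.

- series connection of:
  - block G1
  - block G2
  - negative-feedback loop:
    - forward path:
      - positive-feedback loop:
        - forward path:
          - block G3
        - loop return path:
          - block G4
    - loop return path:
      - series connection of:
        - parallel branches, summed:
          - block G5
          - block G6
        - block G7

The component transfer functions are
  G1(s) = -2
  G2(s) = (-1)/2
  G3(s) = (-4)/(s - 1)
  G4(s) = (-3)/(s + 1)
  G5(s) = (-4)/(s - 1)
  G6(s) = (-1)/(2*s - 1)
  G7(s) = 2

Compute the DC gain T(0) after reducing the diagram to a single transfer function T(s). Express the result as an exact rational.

Reducing step by step:

[1] feedback reduction of G3, G4: (-4*s - 4)/(s^2 - 13)
[2] add G5, G6 (parallel): (5 - 9*s)/(2*s^2 - 3*s + 1)
[3] combine (G5+G6), G7 in series: (10 - 18*s)/(2*s^2 - 3*s + 1)
[4] close the feedback loop around [G3/(1-G3*G4)], ((G5+G6)*G7): (-8*s^3 + 4*s^2 + 8*s - 4)/(2*s^4 - 3*s^3 + 47*s^2 + 71*s - 53)
[5] series reduction of G1, G2, [[G3/(1-G3*G4)]/(1+[G3/(1-G3*G4)]*((G5+G6)*G7))]: (-8*s^3 + 4*s^2 + 8*s - 4)/(2*s^4 - 3*s^3 + 47*s^2 + 71*s - 53)
Evaluating the step-5 result (the overall T(s)) at s = 0 gives T(0) = -4/(-53) = 4/53.

Answer: 4/53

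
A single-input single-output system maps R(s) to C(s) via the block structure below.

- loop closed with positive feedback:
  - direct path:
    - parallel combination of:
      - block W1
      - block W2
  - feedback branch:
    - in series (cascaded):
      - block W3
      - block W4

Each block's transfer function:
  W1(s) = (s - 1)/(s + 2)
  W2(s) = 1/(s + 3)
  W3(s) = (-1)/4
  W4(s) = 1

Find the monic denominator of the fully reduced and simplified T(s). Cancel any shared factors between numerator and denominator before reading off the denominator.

First reduce the diagram to T(s).

(1) parallel reduction of W1, W2, giving (s^2 + 3*s - 1)/(s^2 + 5*s + 6)
(2) reduce the series chain W3, W4, giving (-1)/4
(3) reduce the feedback loop with forward (W1+W2) and return (W3*W4), giving (4*s^2 + 12*s - 4)/(5*s^2 + 23*s + 23)
T(s) is the step-3 result (common factors already cancelled). Leading coefficient of the denominator: 5. Divide through by 5 for the monic polynomial.

Answer: s^2 + 23*s/5 + 23/5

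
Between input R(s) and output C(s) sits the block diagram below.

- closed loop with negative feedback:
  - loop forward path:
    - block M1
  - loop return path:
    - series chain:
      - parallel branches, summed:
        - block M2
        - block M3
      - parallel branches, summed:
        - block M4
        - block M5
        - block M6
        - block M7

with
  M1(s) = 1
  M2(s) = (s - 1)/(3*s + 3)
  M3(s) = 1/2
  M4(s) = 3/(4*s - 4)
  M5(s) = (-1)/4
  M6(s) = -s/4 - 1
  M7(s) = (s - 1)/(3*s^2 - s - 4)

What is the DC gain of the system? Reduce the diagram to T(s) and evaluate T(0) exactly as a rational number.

(1) sum the parallel branches M2, M3 gives (5*s + 1)/(6*s + 6)
(2) reduce the parallel group M4, M5, M6, M7 gives (-3*s^4 - 11*s^3 + 36*s^2 - 28)/(12*s^3 - 16*s^2 - 12*s + 16)
(3) cascade (M2+M3), (M4+M5+M6+M7) gives (-15*s^5 - 58*s^4 + 169*s^3 + 36*s^2 - 140*s - 28)/(72*s^4 - 24*s^3 - 168*s^2 + 24*s + 96)
(4) collapse the loop (M1 forward, ((M2+M3)*(M4+M5+M6+M7)) return) gives (-72*s^4 + 24*s^3 + 168*s^2 - 24*s - 96)/(15*s^5 - 14*s^4 - 145*s^3 + 132*s^2 + 116*s - 68)
The step-4 result is T(s). Setting s = 0: T(0) = -96/(-68) = 24/17.

Final answer: 24/17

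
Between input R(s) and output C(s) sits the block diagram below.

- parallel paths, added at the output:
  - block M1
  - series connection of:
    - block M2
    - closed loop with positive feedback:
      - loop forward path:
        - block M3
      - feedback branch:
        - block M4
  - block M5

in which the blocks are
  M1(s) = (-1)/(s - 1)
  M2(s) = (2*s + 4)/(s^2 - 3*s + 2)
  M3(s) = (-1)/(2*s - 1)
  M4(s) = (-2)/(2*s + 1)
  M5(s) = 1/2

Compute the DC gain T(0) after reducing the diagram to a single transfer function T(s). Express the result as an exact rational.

Step 1. feedback reduction of M3, M4: (-2*s - 1)/(4*s^2 - 3)
Step 2. series reduction of M2, [M3/(1-M3*M4)]: (-4*s^2 - 10*s - 4)/(4*s^4 - 12*s^3 + 5*s^2 + 9*s - 6)
Step 3. add M1, (M2*[M3/(1-M3*M4)]), M5 (parallel): (4*s^4 - 20*s^3 + 13*s^2 - 5*s - 26)/(8*s^4 - 24*s^3 + 10*s^2 + 18*s - 12)
That last expression is T(s); at s = 0 only the constant terms survive, so T(0) = -26/(-12) = 13/6.

Answer: 13/6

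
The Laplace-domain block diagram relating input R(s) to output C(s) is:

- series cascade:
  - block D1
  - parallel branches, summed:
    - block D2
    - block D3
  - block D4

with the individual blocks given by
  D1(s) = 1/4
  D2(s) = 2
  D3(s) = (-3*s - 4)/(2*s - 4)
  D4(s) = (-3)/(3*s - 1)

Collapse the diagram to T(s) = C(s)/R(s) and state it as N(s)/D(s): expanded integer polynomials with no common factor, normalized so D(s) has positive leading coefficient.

(1) combine D2, D3 in parallel, giving (s - 12)/(2*s - 4)
(2) reduce the series chain D1, (D2+D3), D4, giving the overall T(s)

Hence the answer: (36 - 3*s)/(24*s^2 - 56*s + 16)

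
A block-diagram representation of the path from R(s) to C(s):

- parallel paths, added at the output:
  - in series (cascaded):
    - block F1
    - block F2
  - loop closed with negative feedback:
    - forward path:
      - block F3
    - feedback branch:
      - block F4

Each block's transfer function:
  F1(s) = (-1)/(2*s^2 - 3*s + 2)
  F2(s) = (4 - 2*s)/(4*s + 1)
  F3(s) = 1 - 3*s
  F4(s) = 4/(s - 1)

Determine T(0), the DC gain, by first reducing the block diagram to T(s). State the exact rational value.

Step 1 - multiply F1, F2 (series); result (2*s - 4)/(8*s^3 - 10*s^2 + 5*s + 2)
Step 2 - apply the feedback formula to F3, F4; result (3*s^2 - 4*s + 1)/(11*s - 3)
Step 3 - parallel reduction of (F1*F2), [F3/(1+F3*F4)]; result (24*s^5 - 62*s^4 + 63*s^3 - 2*s^2 - 53*s + 14)/(88*s^4 - 134*s^3 + 85*s^2 + 7*s - 6)
Step 3 gives the overall T(s). Then T(0) = 14/(-6) = -7/3.

Therefore the answer is -7/3.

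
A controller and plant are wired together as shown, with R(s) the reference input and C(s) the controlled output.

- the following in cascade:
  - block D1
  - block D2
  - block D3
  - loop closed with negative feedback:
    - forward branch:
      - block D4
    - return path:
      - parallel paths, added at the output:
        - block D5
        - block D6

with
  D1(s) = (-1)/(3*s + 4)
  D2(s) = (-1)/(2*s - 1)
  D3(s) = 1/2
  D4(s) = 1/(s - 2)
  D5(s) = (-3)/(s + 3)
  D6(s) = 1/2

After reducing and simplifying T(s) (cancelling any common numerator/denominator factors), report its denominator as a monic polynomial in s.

1. add D5, D6 (parallel) -> (s - 3)/(2*s + 6)
2. close the feedback loop around D4, (D5+D6) -> (2*s + 6)/(2*s^2 + 3*s - 15)
3. series reduction of D1, D2, D3, [D4/(1+D4*(D5+D6))] -> (s + 3)/(12*s^4 + 28*s^3 - 83*s^2 - 87*s + 60)
No further cancellation is possible in the step-3 result, so that is T(s). Its denominator becomes monic after dividing by the leading coefficient 12.

Final answer: s^4 + 7*s^3/3 - 83*s^2/12 - 29*s/4 + 5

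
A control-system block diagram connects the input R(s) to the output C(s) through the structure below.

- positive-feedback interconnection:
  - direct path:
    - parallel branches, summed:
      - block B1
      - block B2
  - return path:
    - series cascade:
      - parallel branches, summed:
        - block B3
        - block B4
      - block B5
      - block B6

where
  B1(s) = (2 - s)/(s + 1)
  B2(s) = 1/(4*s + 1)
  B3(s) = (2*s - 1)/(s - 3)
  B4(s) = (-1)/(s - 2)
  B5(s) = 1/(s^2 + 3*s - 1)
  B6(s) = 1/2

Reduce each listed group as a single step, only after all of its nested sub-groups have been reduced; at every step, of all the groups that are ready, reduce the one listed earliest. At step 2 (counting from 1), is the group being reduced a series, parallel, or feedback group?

1. parallel reduction of B1, B2
2. reduce the parallel group B3, B4
3. cascade (B3+B4), B5, B6
4. feedback reduction of (B1+B2), ((B3+B4)*B5*B6)
At step 2 the group reduced is parallel.

Final answer: parallel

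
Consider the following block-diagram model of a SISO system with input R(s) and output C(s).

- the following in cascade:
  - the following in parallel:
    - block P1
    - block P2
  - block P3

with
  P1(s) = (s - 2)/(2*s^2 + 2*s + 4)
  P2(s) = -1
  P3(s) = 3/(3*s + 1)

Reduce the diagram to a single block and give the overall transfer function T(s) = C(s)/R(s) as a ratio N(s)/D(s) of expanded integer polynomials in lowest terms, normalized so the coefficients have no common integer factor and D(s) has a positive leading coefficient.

Reducing step by step:

[1] combine P1, P2 in parallel = (-2*s^2 - s - 6)/(2*s^2 + 2*s + 4)
[2] combine (P1+P2), P3 in series - this is the overall T(s), already in the required normalized form

Answer: (-6*s^2 - 3*s - 18)/(6*s^3 + 8*s^2 + 14*s + 4)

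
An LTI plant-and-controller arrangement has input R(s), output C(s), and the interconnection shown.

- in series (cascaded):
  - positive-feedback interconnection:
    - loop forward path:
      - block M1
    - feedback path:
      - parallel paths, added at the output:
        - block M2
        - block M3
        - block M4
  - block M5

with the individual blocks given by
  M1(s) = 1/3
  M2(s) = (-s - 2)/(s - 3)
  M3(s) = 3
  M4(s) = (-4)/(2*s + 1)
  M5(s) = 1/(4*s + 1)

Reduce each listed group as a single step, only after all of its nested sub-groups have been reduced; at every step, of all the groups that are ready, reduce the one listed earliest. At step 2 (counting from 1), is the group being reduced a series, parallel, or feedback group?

Reducing step by step:

(1) combine M2, M3, M4 in parallel
(2) collapse the loop (M1 forward, (M2+M3+M4) return)
(3) cascade [M1/(1-M1*(M2+M3+M4))], M5
Step 2 collapses a feedback group.

Answer: feedback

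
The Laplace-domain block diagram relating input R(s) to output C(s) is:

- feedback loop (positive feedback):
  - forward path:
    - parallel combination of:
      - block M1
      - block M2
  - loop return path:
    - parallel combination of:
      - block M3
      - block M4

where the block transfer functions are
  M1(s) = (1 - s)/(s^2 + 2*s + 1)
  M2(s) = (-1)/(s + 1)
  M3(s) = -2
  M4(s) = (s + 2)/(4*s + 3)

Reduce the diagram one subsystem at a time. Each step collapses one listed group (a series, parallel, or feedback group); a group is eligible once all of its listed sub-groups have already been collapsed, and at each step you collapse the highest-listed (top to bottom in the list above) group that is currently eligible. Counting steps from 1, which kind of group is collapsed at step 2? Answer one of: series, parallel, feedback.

The answer is parallel.

Reasoning:
Step 1: add M1, M2 (parallel)
Step 2: combine M3, M4 in parallel
Step 3: reduce the feedback loop with forward (M1+M2) and return (M3+M4)
The group at step 2 is a parallel group.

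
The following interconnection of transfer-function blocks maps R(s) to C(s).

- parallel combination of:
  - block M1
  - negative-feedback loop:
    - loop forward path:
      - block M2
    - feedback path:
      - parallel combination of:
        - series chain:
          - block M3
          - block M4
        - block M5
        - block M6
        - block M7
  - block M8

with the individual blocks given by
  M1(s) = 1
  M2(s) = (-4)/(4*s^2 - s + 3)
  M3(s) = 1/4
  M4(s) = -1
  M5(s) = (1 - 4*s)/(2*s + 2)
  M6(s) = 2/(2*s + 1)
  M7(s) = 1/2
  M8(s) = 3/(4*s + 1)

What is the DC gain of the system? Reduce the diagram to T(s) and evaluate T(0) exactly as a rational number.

Step 1 - series reduction of M3, M4; result (-1)/4
Step 2 - combine (M3*M4), M5, M6, M7 in parallel; result (-14*s^2 + 7*s + 11)/(8*s^2 + 12*s + 4)
Step 3 - feedback reduction of M2, ((M3*M4)+M5+M6+M7); result (-8*s^2 - 12*s - 4)/(8*s^4 + 10*s^3 + 21*s^2 + s - 8)
Step 4 - sum the parallel branches M1, [M2/(1+M2*((M3*M4)+M5+M6+M7))], M8; result (32*s^5 + 72*s^4 + 92*s^3 + 32*s^2 - 56*s - 36)/(32*s^5 + 48*s^4 + 94*s^3 + 25*s^2 - 31*s - 8)
DC gain: substitute s = 0 into T(s) from step 4: T(0) = -36/(-8) = 9/2.

Therefore the answer is 9/2.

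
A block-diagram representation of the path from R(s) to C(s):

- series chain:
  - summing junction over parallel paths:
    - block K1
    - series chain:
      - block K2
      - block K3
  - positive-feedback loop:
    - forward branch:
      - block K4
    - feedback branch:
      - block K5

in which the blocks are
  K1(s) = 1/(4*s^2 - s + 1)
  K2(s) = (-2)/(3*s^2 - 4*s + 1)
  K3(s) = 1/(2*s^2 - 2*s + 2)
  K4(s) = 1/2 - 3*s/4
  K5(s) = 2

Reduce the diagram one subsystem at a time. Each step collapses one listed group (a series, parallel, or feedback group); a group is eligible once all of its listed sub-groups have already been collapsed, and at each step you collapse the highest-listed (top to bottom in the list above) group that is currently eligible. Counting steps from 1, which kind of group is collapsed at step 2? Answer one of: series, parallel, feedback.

Answer: parallel

Working:
Step 1: cascade K2, K3
Step 2: parallel reduction of K1, (K2*K3)
Step 3: reduce the feedback loop with forward K4 and return K5
Step 4: cascade (K1+(K2*K3)), [K4/(1-K4*K5)]
At step 2 the group reduced is parallel.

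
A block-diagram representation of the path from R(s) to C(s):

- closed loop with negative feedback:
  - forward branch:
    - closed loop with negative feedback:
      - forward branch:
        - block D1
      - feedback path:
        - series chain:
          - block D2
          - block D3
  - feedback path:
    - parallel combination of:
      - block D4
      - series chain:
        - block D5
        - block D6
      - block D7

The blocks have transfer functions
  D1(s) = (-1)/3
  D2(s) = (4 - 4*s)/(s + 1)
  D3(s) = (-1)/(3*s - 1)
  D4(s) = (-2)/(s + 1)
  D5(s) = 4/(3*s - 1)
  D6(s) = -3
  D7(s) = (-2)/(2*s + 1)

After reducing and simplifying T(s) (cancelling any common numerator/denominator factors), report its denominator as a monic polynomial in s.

First reduce the diagram to T(s).

[1] reduce the series chain D2, D3 gives (4*s - 4)/(3*s^2 + 2*s - 1)
[2] apply the feedback formula to D1, (D2*D3) gives (-3*s^2 - 2*s + 1)/(9*s^2 + 2*s + 1)
[3] reduce the series chain D5, D6 gives (-12)/(3*s - 1)
[4] parallel reduction of D4, (D5*D6), D7 gives (-42*s^2 - 42*s - 8)/(6*s^3 + 7*s^2 - 1)
[5] reduce the feedback loop with forward [D1/(1+D1*(D2*D3))] and return (D4+(D5*D6)+D7) gives (-6*s^2 - s + 1)/(18*s^2 + 37*s + 9)
T(s) is the step-5 result (common factors already cancelled). Leading coefficient of the denominator: 18. Divide through by 18 for the monic polynomial.

Answer: s^2 + 37*s/18 + 1/2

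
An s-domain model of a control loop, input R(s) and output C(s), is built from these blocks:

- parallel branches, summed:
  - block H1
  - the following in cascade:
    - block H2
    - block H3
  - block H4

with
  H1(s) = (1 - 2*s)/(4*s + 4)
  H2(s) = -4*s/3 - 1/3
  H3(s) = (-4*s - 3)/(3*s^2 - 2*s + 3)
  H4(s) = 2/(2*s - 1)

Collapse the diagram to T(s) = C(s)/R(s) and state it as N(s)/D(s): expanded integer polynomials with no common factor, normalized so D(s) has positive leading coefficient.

Answer: (92*s^4 + 324*s^3 - 21*s^2 + 14*s + 51)/(72*s^4 - 12*s^3 + 12*s^2 + 60*s - 36)

Working:
(1) series reduction of H2, H3: (16*s^2 + 16*s + 3)/(9*s^2 - 6*s + 9)
(2) reduce the parallel group H1, (H2*H3), H4: this yields T(s), and no further normalization is needed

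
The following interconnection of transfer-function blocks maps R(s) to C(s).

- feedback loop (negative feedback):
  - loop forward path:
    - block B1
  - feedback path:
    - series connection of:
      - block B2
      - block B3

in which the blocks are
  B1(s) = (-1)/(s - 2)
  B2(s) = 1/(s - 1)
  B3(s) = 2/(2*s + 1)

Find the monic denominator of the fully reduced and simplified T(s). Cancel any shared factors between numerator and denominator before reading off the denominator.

The answer is s^3 - 5*s^2/2 + s/2.

Reasoning:
(1) combine B2, B3 in series = 2/(2*s^2 - s - 1)
(2) close the feedback loop around B1, (B2*B3) = (-2*s^2 + s + 1)/(2*s^3 - 5*s^2 + s)
The result of step 2 is T(s) in lowest terms. Its denominator has leading coefficient 2; dividing the denominator through by 2 makes it monic.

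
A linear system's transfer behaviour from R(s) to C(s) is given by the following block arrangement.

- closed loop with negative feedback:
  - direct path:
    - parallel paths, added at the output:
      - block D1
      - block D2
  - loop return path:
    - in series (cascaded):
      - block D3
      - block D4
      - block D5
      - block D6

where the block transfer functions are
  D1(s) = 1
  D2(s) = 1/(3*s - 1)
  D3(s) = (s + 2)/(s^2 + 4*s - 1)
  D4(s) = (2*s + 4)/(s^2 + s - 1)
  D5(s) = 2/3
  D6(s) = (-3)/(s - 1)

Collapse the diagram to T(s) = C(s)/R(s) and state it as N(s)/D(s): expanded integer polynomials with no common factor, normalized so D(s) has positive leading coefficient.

Step 1. parallel reduction of D1, D2, giving (3*s)/(3*s - 1)
Step 2. multiply D3, D4, D5, D6 (series), giving (-4*s^2 - 16*s - 16)/(s^5 + 4*s^4 - 3*s^3 - 7*s^2 + 6*s - 1)
Step 3. collapse the loop ((D1+D2) forward, (D3*D4*D5*D6) return): this yields T(s), and no further normalization is needed

Hence the answer: (3*s^6 + 12*s^5 - 9*s^4 - 21*s^3 + 18*s^2 - 3*s)/(3*s^6 + 11*s^5 - 13*s^4 - 30*s^3 - 23*s^2 - 57*s + 1)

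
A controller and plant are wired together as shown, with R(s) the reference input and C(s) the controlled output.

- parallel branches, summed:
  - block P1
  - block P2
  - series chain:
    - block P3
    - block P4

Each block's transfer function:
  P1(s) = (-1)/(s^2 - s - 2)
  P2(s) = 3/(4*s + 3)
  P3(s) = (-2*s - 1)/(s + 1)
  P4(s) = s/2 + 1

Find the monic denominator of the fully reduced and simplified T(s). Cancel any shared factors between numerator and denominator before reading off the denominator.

Step 1 - cascade P3, P4 = (-2*s^2 - 5*s - 2)/(2*s + 2)
Step 2 - parallel reduction of P1, P2, (P3*P4) = (-8*s^4 - 10*s^3 + 35*s^2 + 26*s - 6)/(8*s^3 - 2*s^2 - 22*s - 12)
The result of step 2 is T(s) in lowest terms. Its denominator has leading coefficient 8; dividing the denominator through by 8 makes it monic.

Hence the answer: s^3 - s^2/4 - 11*s/4 - 3/2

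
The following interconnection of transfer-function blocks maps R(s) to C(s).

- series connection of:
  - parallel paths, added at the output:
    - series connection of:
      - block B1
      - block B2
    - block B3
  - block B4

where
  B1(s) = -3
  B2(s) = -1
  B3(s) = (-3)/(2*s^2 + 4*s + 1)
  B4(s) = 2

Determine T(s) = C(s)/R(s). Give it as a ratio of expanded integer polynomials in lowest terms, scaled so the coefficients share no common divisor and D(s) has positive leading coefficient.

Answer: (12*s^2 + 24*s)/(2*s^2 + 4*s + 1)

Working:
Step 1. combine B1, B2 in series = 3
Step 2. combine (B1*B2), B3 in parallel = (6*s^2 + 12*s)/(2*s^2 + 4*s + 1)
Step 3. multiply ((B1*B2)+B3), B4 (series), giving the overall T(s)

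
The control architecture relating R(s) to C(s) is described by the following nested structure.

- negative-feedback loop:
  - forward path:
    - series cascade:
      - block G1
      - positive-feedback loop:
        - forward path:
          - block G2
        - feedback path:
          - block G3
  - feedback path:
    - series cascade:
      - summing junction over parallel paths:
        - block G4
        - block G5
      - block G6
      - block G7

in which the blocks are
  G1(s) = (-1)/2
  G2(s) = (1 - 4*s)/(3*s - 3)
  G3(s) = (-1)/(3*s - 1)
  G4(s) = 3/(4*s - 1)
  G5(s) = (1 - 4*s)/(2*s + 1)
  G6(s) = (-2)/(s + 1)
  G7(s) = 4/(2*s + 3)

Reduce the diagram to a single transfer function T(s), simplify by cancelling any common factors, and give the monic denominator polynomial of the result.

Step 1: apply the feedback formula to G2, G3 = (-12*s^2 + 7*s - 1)/(9*s^2 - 16*s + 4)
Step 2: cascade G1, [G2/(1-G2*G3)] = (12*s^2 - 7*s + 1)/(18*s^2 - 32*s + 8)
Step 3: sum the parallel branches G4, G5 = (-16*s^2 + 14*s + 2)/(8*s^2 + 2*s - 1)
Step 4: series reduction of (G4+G5), G6, G7 = (128*s^2 - 112*s - 16)/(16*s^4 + 44*s^3 + 32*s^2 + s - 3)
Step 5: feedback reduction of (G1*[G2/(1-G2*G3)]), ((G4+G5)*G6*G7) = (48*s^5 + 116*s^4 + 52*s^3 - 29*s^2 - 10*s + 3)/(72*s^5 + 88*s^4 + 230*s^3 - 666*s^2 + 56*s + 40)
That last expression is T(s), already simplified. Scaling its denominator by 1/72 (the reciprocal of the leading coefficient) yields the monic denominator.

Answer: s^5 + 11*s^4/9 + 115*s^3/36 - 37*s^2/4 + 7*s/9 + 5/9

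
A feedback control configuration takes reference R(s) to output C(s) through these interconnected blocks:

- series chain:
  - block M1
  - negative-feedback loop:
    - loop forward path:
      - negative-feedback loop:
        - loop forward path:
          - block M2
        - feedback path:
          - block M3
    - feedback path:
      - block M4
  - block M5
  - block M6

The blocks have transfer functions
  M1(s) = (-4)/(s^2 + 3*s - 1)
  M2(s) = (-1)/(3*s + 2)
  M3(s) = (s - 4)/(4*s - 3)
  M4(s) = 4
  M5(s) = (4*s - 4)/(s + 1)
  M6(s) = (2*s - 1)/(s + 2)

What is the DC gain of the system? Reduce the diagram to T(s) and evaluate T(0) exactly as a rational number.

The answer is 12/5.

Reasoning:
[1] close the feedback loop around M2, M3: (3 - 4*s)/(12*s^2 - 2*s - 2)
[2] reduce the feedback loop with forward [M2/(1+M2*M3)] and return M4: (3 - 4*s)/(12*s^2 - 18*s + 10)
[3] combine M1, [[M2/(1+M2*M3)]/(1+[M2/(1+M2*M3)]*M4)], M5, M6 in series: (64*s^3 - 144*s^2 + 104*s - 24)/(6*s^6 + 27*s^5 + 11*s^4 - 42*s^3 + 11*s^2 + 33*s - 10)
DC gain: substitute s = 0 into T(s) from step 3: T(0) = -24/(-10) = 12/5.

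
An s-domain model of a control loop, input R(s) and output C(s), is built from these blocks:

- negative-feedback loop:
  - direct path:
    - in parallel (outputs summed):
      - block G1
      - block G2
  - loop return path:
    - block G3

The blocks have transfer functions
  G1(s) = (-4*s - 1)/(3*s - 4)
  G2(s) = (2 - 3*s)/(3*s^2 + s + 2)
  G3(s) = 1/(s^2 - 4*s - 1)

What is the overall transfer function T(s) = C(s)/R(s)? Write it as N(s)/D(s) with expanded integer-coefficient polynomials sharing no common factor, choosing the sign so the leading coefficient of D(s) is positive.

(1) sum the parallel branches G1, G2 gives (-12*s^3 - 16*s^2 + 9*s - 10)/(9*s^3 - 9*s^2 + 2*s - 8)
(2) collapse the loop ((G1+G2) forward, G3 return); the result is T(s) itself (integer coefficients, no common factor, positive leading denominator coefficient)

Therefore the answer is (-12*s^5 + 32*s^4 + 85*s^3 - 30*s^2 + 31*s + 10)/(9*s^5 - 45*s^4 + 17*s^3 - 23*s^2 + 39*s - 2).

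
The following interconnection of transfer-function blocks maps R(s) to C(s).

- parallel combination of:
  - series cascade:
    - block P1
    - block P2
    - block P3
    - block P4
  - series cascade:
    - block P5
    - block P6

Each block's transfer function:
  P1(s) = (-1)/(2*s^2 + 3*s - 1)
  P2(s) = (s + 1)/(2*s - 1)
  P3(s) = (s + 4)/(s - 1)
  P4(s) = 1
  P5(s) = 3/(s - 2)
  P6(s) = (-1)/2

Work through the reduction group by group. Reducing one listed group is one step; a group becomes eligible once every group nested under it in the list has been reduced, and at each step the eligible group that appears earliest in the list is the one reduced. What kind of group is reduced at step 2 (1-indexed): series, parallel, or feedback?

Step 1: cascade P1, P2, P3, P4
Step 2: cascade P5, P6
Step 3: sum the parallel branches (P1*P2*P3*P4), (P5*P6)
Step 2 collapses a series group.

Final answer: series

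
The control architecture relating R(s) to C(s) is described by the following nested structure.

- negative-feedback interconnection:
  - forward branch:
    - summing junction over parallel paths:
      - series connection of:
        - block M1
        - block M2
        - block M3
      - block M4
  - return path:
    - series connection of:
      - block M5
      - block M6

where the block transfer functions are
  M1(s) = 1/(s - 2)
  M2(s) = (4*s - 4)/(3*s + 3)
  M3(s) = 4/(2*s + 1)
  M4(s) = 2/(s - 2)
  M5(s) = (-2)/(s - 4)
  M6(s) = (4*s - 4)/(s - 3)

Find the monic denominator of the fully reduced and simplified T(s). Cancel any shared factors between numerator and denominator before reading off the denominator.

Answer: s^5 - 15*s^4/2 - 3*s^3 - 113*s^2/6 + 107*s/3 - 76/3

Working:
1. reduce the series chain M1, M2, M3 = (16*s - 16)/(6*s^3 - 3*s^2 - 15*s - 6)
2. combine (M1*M2*M3), M4 in parallel = (12*s^2 + 34*s - 10)/(6*s^3 - 3*s^2 - 15*s - 6)
3. multiply M5, M6 (series) = (8 - 8*s)/(s^2 - 7*s + 12)
4. reduce the feedback loop with forward ((M1*M2*M3)+M4) and return (M5*M6) = (12*s^4 - 50*s^3 - 104*s^2 + 478*s - 120)/(6*s^5 - 45*s^4 - 18*s^3 - 113*s^2 + 214*s - 152)
T(s) is the step-4 result (common factors already cancelled). Leading coefficient of the denominator: 6. Divide through by 6 for the monic polynomial.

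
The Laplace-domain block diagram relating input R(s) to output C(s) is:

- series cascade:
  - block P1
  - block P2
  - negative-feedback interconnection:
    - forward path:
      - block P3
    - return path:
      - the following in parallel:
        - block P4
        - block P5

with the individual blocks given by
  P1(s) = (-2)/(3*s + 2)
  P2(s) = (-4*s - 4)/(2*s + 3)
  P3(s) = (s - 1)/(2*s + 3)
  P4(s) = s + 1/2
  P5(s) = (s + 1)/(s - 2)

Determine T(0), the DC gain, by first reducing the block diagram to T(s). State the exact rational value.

Step 1 - add P4, P5 (parallel) gives (2*s^2 - s)/(2*s - 4)
Step 2 - feedback reduction of P3, (P4+P5) gives (2*s^2 - 6*s + 4)/(2*s^3 + s^2 - s - 12)
Step 3 - reduce the series chain P1, P2, [P3/(1+P3*(P4+P5))] gives (16*s^3 - 32*s^2 - 16*s + 32)/(12*s^5 + 32*s^4 + 19*s^3 - 79*s^2 - 162*s - 72)
Step 3 gives the overall T(s). Then T(0) = 32/(-72) = -4/9.

Final answer: -4/9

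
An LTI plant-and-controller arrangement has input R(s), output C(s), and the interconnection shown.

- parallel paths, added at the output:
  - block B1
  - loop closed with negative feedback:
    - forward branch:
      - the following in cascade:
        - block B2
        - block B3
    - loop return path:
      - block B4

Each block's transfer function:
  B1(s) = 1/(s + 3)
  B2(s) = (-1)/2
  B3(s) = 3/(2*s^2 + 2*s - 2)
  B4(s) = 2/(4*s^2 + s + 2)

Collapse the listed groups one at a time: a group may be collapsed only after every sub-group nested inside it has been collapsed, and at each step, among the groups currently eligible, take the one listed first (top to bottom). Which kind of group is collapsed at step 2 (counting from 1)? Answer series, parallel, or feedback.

Answer: feedback

Working:
(1) reduce the series chain B2, B3
(2) collapse the loop ((B2*B3) forward, B4 return)
(3) reduce the parallel group B1, [(B2*B3)/(1+(B2*B3)*B4)]
So the answer for step 2 is feedback.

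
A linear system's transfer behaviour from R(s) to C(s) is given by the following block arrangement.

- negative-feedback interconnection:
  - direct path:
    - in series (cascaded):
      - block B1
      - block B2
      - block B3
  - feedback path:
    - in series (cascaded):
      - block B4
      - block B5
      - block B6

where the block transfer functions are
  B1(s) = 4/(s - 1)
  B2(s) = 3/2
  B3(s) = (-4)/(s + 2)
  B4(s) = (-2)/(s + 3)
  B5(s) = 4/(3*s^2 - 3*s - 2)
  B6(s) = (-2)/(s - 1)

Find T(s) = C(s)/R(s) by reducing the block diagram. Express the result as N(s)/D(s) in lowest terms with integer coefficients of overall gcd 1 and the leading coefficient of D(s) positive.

The answer is (-72*s^4 - 72*s^3 + 408*s^2 - 120*s - 144)/(3*s^6 + 6*s^5 - 20*s^4 - 18*s^3 + 45*s^2 - 4*s - 396).

Reasoning:
1. combine B1, B2, B3 in series gives (-24)/(s^2 + s - 2)
2. multiply B4, B5, B6 (series) gives 16/(3*s^4 + 3*s^3 - 17*s^2 + 5*s + 6)
3. collapse the loop ((B1*B2*B3) forward, (B4*B5*B6) return), giving the overall T(s)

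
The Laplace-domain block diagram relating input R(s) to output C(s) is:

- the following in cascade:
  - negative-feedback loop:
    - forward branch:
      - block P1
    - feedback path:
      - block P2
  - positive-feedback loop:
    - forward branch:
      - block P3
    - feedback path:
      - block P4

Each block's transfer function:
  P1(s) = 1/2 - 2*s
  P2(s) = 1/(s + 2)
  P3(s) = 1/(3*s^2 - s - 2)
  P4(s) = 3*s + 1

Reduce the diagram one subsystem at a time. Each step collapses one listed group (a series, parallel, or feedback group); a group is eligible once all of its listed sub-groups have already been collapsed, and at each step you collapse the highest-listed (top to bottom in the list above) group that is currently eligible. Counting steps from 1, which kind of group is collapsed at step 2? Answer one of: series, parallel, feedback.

(1) apply the feedback formula to P1, P2
(2) reduce the feedback loop with forward P3 and return P4
(3) series reduction of [P1/(1+P1*P2)], [P3/(1-P3*P4)]
Step 2 collapses a feedback group.

Hence the answer: feedback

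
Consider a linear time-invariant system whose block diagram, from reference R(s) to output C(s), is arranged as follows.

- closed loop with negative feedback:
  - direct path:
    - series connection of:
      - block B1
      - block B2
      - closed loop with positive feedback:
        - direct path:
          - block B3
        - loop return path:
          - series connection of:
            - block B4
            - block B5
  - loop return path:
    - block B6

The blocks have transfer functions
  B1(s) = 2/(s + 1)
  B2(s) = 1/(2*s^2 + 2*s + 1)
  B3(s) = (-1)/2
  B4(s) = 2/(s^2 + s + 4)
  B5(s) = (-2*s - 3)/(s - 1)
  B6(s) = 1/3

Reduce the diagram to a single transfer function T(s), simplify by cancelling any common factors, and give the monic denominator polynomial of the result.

The answer is s^6 + 2*s^5 + 5*s^4/2 - 14*s^3/3 - 25*s^2/2 - 21*s/2 - 17/6.

Reasoning:
Step 1: series reduction of B4, B5: (-4*s - 6)/(s^3 + 3*s - 4)
Step 2: feedback reduction of B3, (B4*B5): (-s^3 - 3*s + 4)/(2*s^3 + 2*s - 14)
Step 3: combine B1, B2, [B3/(1-B3*(B4*B5))] in series: (-s^3 - 3*s + 4)/(2*s^6 + 4*s^5 + 5*s^4 - 9*s^3 - 25*s^2 - 20*s - 7)
Step 4: collapse the loop ((B1*B2*[B3/(1-B3*(B4*B5))]) forward, B6 return): (-3*s^3 - 9*s + 12)/(6*s^6 + 12*s^5 + 15*s^4 - 28*s^3 - 75*s^2 - 63*s - 17)
T(s) is the step-4 result (common factors already cancelled). Leading coefficient of the denominator: 6. Divide through by 6 for the monic polynomial.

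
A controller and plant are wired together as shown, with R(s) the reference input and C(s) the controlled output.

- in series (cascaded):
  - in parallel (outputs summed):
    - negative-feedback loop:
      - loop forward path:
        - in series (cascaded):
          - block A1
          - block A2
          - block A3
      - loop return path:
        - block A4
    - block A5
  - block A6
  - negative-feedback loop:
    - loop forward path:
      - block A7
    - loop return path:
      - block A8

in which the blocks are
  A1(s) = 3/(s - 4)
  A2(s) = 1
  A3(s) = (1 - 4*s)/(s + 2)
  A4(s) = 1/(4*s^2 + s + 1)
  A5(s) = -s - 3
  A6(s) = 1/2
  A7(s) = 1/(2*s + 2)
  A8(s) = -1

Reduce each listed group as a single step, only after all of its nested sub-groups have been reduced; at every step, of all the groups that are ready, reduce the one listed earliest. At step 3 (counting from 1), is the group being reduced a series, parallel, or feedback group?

Step 1: combine A1, A2, A3 in series
Step 2: apply the feedback formula to (A1*A2*A3), A4
Step 3: parallel reduction of [(A1*A2*A3)/(1+(A1*A2*A3)*A4)], A5
Step 4: apply the feedback formula to A7, A8
Step 5: multiply ([(A1*A2*A3)/(1+(A1*A2*A3)*A4)]+A5), A6, [A7/(1+A7*A8)] (series)
Step 3: parallel.

Answer: parallel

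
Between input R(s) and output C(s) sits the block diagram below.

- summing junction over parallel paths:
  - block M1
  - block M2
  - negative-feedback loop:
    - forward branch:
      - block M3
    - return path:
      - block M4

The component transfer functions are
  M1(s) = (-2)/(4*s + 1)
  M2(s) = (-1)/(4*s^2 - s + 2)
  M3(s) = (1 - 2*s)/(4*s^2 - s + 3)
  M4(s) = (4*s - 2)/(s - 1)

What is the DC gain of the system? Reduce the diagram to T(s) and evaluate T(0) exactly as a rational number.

1. collapse the loop (M3 forward, M4 return), giving (-2*s^2 + 3*s - 1)/(4*s^3 - 13*s^2 + 12*s - 5)
2. reduce the parallel group M1, M2, [M3/(1+M3*M4)], giving (-64*s^5 + 144*s^4 - 120*s^3 + 98*s^2 - 51*s + 23)/(64*s^6 - 208*s^5 + 220*s^4 - 163*s^3 + 58*s^2 - 11*s - 10)
Evaluating the step-2 result (the overall T(s)) at s = 0 gives T(0) = 23/(-10) = -23/10.

Therefore the answer is -23/10.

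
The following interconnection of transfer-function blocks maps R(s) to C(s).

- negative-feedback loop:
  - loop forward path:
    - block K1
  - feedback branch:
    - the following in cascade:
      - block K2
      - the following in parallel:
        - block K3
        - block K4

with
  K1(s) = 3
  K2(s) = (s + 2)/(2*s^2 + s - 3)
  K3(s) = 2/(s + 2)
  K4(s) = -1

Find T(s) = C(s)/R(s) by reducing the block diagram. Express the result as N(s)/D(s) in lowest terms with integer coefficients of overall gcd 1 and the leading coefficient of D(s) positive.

Step 1. sum the parallel branches K3, K4 gives (-s)/(s + 2)
Step 2. multiply K2, (K3+K4) (series) gives (-s)/(2*s^2 + s - 3)
Step 3. close the feedback loop around K1, (K2*(K3+K4)) - this is the overall T(s), already in the required normalized form

Answer: (6*s^2 + 3*s - 9)/(2*s^2 - 2*s - 3)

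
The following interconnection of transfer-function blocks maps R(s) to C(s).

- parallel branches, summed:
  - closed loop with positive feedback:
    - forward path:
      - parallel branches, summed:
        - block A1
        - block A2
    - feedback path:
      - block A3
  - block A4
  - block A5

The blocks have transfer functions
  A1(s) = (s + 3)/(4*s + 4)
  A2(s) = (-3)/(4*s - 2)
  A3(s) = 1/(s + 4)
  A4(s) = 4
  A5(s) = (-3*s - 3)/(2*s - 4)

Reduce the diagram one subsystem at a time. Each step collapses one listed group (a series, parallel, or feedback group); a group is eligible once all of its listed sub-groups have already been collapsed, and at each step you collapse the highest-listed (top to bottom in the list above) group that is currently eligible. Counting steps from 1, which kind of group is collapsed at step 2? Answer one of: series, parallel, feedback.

Step 1: add A1, A2 (parallel)
Step 2: apply the feedback formula to (A1+A2), A3
Step 3: sum the parallel branches [(A1+A2)/(1-(A1+A2)*A3)], A4, A5
Step 2: feedback.

Therefore the answer is feedback.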